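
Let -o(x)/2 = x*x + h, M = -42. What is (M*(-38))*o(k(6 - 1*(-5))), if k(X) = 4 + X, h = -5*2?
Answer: -686280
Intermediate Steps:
h = -10
o(x) = 20 - 2*x² (o(x) = -2*(x*x - 10) = -2*(x² - 10) = -2*(-10 + x²) = 20 - 2*x²)
(M*(-38))*o(k(6 - 1*(-5))) = (-42*(-38))*(20 - 2*(4 + (6 - 1*(-5)))²) = 1596*(20 - 2*(4 + (6 + 5))²) = 1596*(20 - 2*(4 + 11)²) = 1596*(20 - 2*15²) = 1596*(20 - 2*225) = 1596*(20 - 450) = 1596*(-430) = -686280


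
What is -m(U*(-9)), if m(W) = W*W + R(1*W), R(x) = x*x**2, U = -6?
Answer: -160380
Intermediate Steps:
R(x) = x**3
m(W) = W**2 + W**3 (m(W) = W*W + (1*W)**3 = W**2 + W**3)
-m(U*(-9)) = -(-6*(-9))**2*(1 - 6*(-9)) = -54**2*(1 + 54) = -2916*55 = -1*160380 = -160380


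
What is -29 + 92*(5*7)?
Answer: 3191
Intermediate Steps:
-29 + 92*(5*7) = -29 + 92*35 = -29 + 3220 = 3191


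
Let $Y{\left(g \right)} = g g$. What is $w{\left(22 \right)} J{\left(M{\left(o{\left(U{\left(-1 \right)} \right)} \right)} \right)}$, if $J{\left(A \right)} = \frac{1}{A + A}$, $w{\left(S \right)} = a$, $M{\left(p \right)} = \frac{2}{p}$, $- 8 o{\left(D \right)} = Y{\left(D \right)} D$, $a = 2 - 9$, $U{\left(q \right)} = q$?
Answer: $- \frac{7}{32} \approx -0.21875$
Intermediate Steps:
$Y{\left(g \right)} = g^{2}$
$a = -7$ ($a = 2 - 9 = -7$)
$o{\left(D \right)} = - \frac{D^{3}}{8}$ ($o{\left(D \right)} = - \frac{D^{2} D}{8} = - \frac{D^{3}}{8}$)
$w{\left(S \right)} = -7$
$J{\left(A \right)} = \frac{1}{2 A}$
$w{\left(22 \right)} J{\left(M{\left(o{\left(U{\left(-1 \right)} \right)} \right)} \right)} = - 7 \frac{1}{2 \frac{2}{\left(- \frac{1}{8}\right) \left(-1\right)^{3}}} = - 7 \frac{1}{2 \frac{2}{\left(- \frac{1}{8}\right) \left(-1\right)}} = - 7 \frac{1}{2 \cdot 2 \frac{1}{\frac{1}{8}}} = - 7 \frac{1}{2 \cdot 2 \cdot 8} = - 7 \frac{1}{2 \cdot 16} = - 7 \cdot \frac{1}{2} \cdot \frac{1}{16} = \left(-7\right) \frac{1}{32} = - \frac{7}{32}$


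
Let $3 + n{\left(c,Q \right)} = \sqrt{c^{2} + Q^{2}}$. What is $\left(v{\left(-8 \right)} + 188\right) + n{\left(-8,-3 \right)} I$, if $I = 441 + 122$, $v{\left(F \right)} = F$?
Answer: $-1509 + 563 \sqrt{73} \approx 3301.3$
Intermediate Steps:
$n{\left(c,Q \right)} = -3 + \sqrt{Q^{2} + c^{2}}$ ($n{\left(c,Q \right)} = -3 + \sqrt{c^{2} + Q^{2}} = -3 + \sqrt{Q^{2} + c^{2}}$)
$I = 563$
$\left(v{\left(-8 \right)} + 188\right) + n{\left(-8,-3 \right)} I = \left(-8 + 188\right) + \left(-3 + \sqrt{\left(-3\right)^{2} + \left(-8\right)^{2}}\right) 563 = 180 + \left(-3 + \sqrt{9 + 64}\right) 563 = 180 + \left(-3 + \sqrt{73}\right) 563 = 180 - \left(1689 - 563 \sqrt{73}\right) = -1509 + 563 \sqrt{73}$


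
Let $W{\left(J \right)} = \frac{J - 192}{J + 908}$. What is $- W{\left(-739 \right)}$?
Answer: $\frac{931}{169} \approx 5.5089$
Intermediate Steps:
$W{\left(J \right)} = \frac{-192 + J}{908 + J}$
$- W{\left(-739 \right)} = - \frac{-192 - 739}{908 - 739} = - \frac{-931}{169} = \left(-1\right) \left(- \frac{931}{169}\right) = \frac{931}{169}$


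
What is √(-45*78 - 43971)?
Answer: 7*I*√969 ≈ 217.9*I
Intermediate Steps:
√(-45*78 - 43971) = √(-3510 - 43971) = √(-47481) = 7*I*√969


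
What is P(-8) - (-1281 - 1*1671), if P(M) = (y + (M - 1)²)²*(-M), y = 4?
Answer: 60752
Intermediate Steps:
P(M) = -M*(4 + (-1 + M)²)² (P(M) = (4 + (M - 1)²)²*(-M) = (4 + (-1 + M)²)²*(-M) = -M*(4 + (-1 + M)²)²)
P(-8) - (-1281 - 1*1671) = -1*(-8)*(4 + (-1 - 8)²)² - (-1281 - 1*1671) = -1*(-8)*(4 + (-9)²)² - (-1281 - 1671) = -1*(-8)*(4 + 81)² - 1*(-2952) = -1*(-8)*85² + 2952 = -1*(-8)*7225 + 2952 = 57800 + 2952 = 60752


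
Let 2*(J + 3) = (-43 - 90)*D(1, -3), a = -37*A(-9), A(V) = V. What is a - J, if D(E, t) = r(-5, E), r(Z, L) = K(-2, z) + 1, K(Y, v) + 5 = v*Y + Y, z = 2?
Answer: -329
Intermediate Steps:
K(Y, v) = -5 + Y + Y*v (K(Y, v) = -5 + (v*Y + Y) = -5 + (Y*v + Y) = -5 + (Y + Y*v) = -5 + Y + Y*v)
r(Z, L) = -10 (r(Z, L) = (-5 - 2 - 2*2) + 1 = (-5 - 2 - 4) + 1 = -11 + 1 = -10)
a = 333 (a = -37*(-9) = 333)
D(E, t) = -10
J = 662 (J = -3 + ((-43 - 90)*(-10))/2 = -3 + (-133*(-10))/2 = -3 + (½)*1330 = -3 + 665 = 662)
a - J = 333 - 1*662 = 333 - 662 = -329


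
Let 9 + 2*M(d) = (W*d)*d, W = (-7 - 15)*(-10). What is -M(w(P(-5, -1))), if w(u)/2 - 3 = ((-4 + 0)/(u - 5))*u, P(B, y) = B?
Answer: -871/2 ≈ -435.50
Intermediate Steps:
W = 220 (W = -22*(-10) = 220)
w(u) = 6 - 8*u/(-5 + u) (w(u) = 6 + 2*(((-4 + 0)/(u - 5))*u) = 6 + 2*((-4/(-5 + u))*u) = 6 + 2*(-4*u/(-5 + u)) = 6 - 8*u/(-5 + u))
M(d) = -9/2 + 110*d² (M(d) = -9/2 + ((220*d)*d)/2 = -9/2 + (220*d²)/2 = -9/2 + 110*d²)
-M(w(P(-5, -1))) = -(-9/2 + 110*(2*(-15 - 1*(-5))/(-5 - 5))²) = -(-9/2 + 110*(2*(-15 + 5)/(-10))²) = -(-9/2 + 110*(2*(-⅒)*(-10))²) = -(-9/2 + 110*2²) = -(-9/2 + 110*4) = -(-9/2 + 440) = -1*871/2 = -871/2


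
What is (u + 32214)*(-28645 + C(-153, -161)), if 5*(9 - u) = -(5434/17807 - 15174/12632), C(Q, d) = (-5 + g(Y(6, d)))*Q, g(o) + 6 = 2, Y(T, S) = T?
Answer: -24705277129326971/28117253 ≈ -8.7865e+8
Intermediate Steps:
g(o) = -4 (g(o) = -6 + 2 = -4)
C(Q, d) = -9*Q (C(Q, d) = (-5 - 4)*Q = -9*Q)
u = 992064995/112469012 (u = 9 - (-1)*(5434/17807 - 15174/12632)/5 = 9 - (-1)*(5434*(1/17807) - 15174*1/12632)/5 = 9 - (-1)*(5434/17807 - 7587/6316)/5 = 9 - (-1)*(-100780565)/(5*112469012) = 9 - ⅕*100780565/112469012 = 9 - 20156113/112469012 = 992064995/112469012 ≈ 8.8208)
(u + 32214)*(-28645 + C(-153, -161)) = (992064995/112469012 + 32214)*(-28645 - 9*(-153)) = 3624068817563*(-28645 + 1377)/112469012 = (3624068817563/112469012)*(-27268) = -24705277129326971/28117253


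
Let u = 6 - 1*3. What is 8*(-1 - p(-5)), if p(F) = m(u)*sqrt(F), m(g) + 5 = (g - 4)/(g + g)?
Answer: -8 + 124*I*sqrt(5)/3 ≈ -8.0 + 92.424*I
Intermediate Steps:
u = 3 (u = 6 - 3 = 3)
m(g) = -5 + (-4 + g)/(2*g) (m(g) = -5 + (g - 4)/(g + g) = -5 + (-4 + g)/((2*g)) = -5 + (-4 + g)*(1/(2*g)) = -5 + (-4 + g)/(2*g))
p(F) = -31*sqrt(F)/6 (p(F) = (-9/2 - 2/3)*sqrt(F) = -31*sqrt(F)/6)
8*(-1 - p(-5)) = 8*(-1 - (-31)*sqrt(-5)/6) = 8*(-1 - (-31)*I*sqrt(5)/6) = 8*(-1 + 31*I*sqrt(5)/6) = -8 + 124*I*sqrt(5)/3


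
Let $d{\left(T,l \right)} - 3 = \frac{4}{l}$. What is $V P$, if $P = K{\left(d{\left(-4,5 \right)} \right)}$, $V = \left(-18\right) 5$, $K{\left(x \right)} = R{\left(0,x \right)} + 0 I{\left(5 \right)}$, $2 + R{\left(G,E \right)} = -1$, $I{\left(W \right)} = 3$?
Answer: $270$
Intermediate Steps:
$d{\left(T,l \right)} = 3 + \frac{4}{l}$
$R{\left(G,E \right)} = -3$ ($R{\left(G,E \right)} = -2 - 1 = -3$)
$K{\left(x \right)} = -3$ ($K{\left(x \right)} = -3 + 0 \cdot 3 = -3 + 0 = -3$)
$V = -90$
$P = -3$
$V P = \left(-90\right) \left(-3\right) = 270$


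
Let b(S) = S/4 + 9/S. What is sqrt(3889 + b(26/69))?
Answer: sqrt(3148417974)/897 ≈ 62.554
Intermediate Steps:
b(S) = 9/S + S/4 (b(S) = S*(1/4) + 9/S = S/4 + 9/S = 9/S + S/4)
sqrt(3889 + b(26/69)) = sqrt(3889 + (9/((26/69)) + (26/69)/4)) = sqrt(3889 + (9/((26*(1/69))) + (26*(1/69))/4)) = sqrt(3889 + (9/(26/69) + (1/4)*(26/69))) = sqrt(3889 + (9*(69/26) + 13/138)) = sqrt(3889 + (621/26 + 13/138)) = sqrt(3889 + 21509/897) = sqrt(3509942/897) = sqrt(3148417974)/897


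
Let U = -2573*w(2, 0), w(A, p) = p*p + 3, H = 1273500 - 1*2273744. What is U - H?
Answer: 992525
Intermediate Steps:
H = -1000244 (H = 1273500 - 2273744 = -1000244)
w(A, p) = 3 + p² (w(A, p) = p² + 3 = 3 + p²)
U = -7719 (U = -2573*(3 + 0²) = -2573*(3 + 0) = -2573*3 = -7719)
U - H = -7719 - 1*(-1000244) = -7719 + 1000244 = 992525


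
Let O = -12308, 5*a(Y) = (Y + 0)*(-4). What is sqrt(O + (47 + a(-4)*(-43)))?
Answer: I*sqrt(309965)/5 ≈ 111.35*I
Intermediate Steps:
a(Y) = -4*Y/5 (a(Y) = ((Y + 0)*(-4))/5 = (Y*(-4))/5 = (-4*Y)/5 = -4*Y/5)
sqrt(O + (47 + a(-4)*(-43))) = sqrt(-12308 + (47 - 4/5*(-4)*(-43))) = sqrt(-12308 + (47 + (16/5)*(-43))) = sqrt(-12308 + (47 - 688/5)) = sqrt(-12308 - 453/5) = sqrt(-61993/5) = I*sqrt(309965)/5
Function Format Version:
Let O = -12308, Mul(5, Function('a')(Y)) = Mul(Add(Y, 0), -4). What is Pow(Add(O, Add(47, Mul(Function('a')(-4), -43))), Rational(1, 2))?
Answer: Mul(Rational(1, 5), I, Pow(309965, Rational(1, 2))) ≈ Mul(111.35, I)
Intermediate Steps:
Function('a')(Y) = Mul(Rational(-4, 5), Y) (Function('a')(Y) = Mul(Rational(1, 5), Mul(Add(Y, 0), -4)) = Mul(Rational(1, 5), Mul(Y, -4)) = Mul(Rational(1, 5), Mul(-4, Y)) = Mul(Rational(-4, 5), Y))
Pow(Add(O, Add(47, Mul(Function('a')(-4), -43))), Rational(1, 2)) = Pow(Add(-12308, Add(47, Mul(Mul(Rational(-4, 5), -4), -43))), Rational(1, 2)) = Pow(Add(-12308, Add(47, Mul(Rational(16, 5), -43))), Rational(1, 2)) = Pow(Add(-12308, Add(47, Rational(-688, 5))), Rational(1, 2)) = Pow(Add(-12308, Rational(-453, 5)), Rational(1, 2)) = Pow(Rational(-61993, 5), Rational(1, 2)) = Mul(Rational(1, 5), I, Pow(309965, Rational(1, 2)))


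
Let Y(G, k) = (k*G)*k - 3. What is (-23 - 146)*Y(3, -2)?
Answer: -1521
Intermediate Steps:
Y(G, k) = -3 + G*k**2 (Y(G, k) = (G*k)*k - 3 = G*k**2 - 3 = -3 + G*k**2)
(-23 - 146)*Y(3, -2) = (-23 - 146)*(-3 + 3*(-2)**2) = -169*(-3 + 3*4) = -169*(-3 + 12) = -169*9 = -1521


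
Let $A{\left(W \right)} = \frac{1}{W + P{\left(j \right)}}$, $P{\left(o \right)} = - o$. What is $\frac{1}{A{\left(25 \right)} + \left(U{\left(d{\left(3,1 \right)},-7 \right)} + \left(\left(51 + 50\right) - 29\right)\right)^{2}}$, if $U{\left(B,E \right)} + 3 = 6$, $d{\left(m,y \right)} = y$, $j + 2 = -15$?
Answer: $\frac{42}{236251} \approx 0.00017778$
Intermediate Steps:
$j = -17$ ($j = -2 - 15 = -17$)
$U{\left(B,E \right)} = 3$ ($U{\left(B,E \right)} = -3 + 6 = 3$)
$A{\left(W \right)} = \frac{1}{17 + W}$ ($A{\left(W \right)} = \frac{1}{W - -17} = \frac{1}{W + 17} = \frac{1}{17 + W}$)
$\frac{1}{A{\left(25 \right)} + \left(U{\left(d{\left(3,1 \right)},-7 \right)} + \left(\left(51 + 50\right) - 29\right)\right)^{2}} = \frac{1}{\frac{1}{17 + 25} + \left(3 + \left(\left(51 + 50\right) - 29\right)\right)^{2}} = \frac{1}{\frac{1}{42} + \left(3 + \left(101 - 29\right)\right)^{2}} = \frac{1}{\frac{1}{42} + \left(3 + 72\right)^{2}} = \frac{1}{\frac{1}{42} + 75^{2}} = \frac{1}{\frac{1}{42} + 5625} = \frac{1}{\frac{236251}{42}} = \frac{42}{236251}$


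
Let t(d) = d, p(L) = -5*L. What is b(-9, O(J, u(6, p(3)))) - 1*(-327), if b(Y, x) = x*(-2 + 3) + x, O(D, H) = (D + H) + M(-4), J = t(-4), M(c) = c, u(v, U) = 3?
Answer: 317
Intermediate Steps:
J = -4
O(D, H) = -4 + D + H (O(D, H) = (D + H) - 4 = -4 + D + H)
b(Y, x) = 2*x (b(Y, x) = x*1 + x = x + x = 2*x)
b(-9, O(J, u(6, p(3)))) - 1*(-327) = 2*(-4 - 4 + 3) - 1*(-327) = 2*(-5) + 327 = -10 + 327 = 317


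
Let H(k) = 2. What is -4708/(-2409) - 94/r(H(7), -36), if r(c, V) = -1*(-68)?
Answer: 4259/7446 ≈ 0.57199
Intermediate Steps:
r(c, V) = 68
-4708/(-2409) - 94/r(H(7), -36) = -4708/(-2409) - 94/68 = -4708*(-1/2409) - 94*1/68 = 428/219 - 47/34 = 4259/7446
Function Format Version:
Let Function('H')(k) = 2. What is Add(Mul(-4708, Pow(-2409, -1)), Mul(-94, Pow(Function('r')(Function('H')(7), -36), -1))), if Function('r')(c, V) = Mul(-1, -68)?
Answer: Rational(4259, 7446) ≈ 0.57199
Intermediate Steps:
Function('r')(c, V) = 68
Add(Mul(-4708, Pow(-2409, -1)), Mul(-94, Pow(Function('r')(Function('H')(7), -36), -1))) = Add(Mul(-4708, Pow(-2409, -1)), Mul(-94, Pow(68, -1))) = Add(Mul(-4708, Rational(-1, 2409)), Mul(-94, Rational(1, 68))) = Add(Rational(428, 219), Rational(-47, 34)) = Rational(4259, 7446)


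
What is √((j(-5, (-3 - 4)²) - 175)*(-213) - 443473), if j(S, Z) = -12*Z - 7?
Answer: 17*I*√967 ≈ 528.64*I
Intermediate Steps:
j(S, Z) = -7 - 12*Z
√((j(-5, (-3 - 4)²) - 175)*(-213) - 443473) = √(((-7 - 12*(-3 - 4)²) - 175)*(-213) - 443473) = √(((-7 - 12*(-7)²) - 175)*(-213) - 443473) = √(((-7 - 12*49) - 175)*(-213) - 443473) = √(((-7 - 588) - 175)*(-213) - 443473) = √((-595 - 175)*(-213) - 443473) = √(-770*(-213) - 443473) = √(164010 - 443473) = √(-279463) = 17*I*√967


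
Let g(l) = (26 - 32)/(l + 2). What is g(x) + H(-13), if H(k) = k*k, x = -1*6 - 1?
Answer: 851/5 ≈ 170.20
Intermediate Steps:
x = -7 (x = -6 - 1 = -7)
H(k) = k**2
g(l) = -6/(2 + l)
g(x) + H(-13) = -6/(2 - 7) + (-13)**2 = -6/(-5) + 169 = -6*(-1/5) + 169 = 6/5 + 169 = 851/5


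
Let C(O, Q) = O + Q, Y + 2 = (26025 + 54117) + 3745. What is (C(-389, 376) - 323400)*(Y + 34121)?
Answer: -38164674478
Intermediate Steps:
Y = 83885 (Y = -2 + ((26025 + 54117) + 3745) = -2 + (80142 + 3745) = -2 + 83887 = 83885)
(C(-389, 376) - 323400)*(Y + 34121) = ((-389 + 376) - 323400)*(83885 + 34121) = (-13 - 323400)*118006 = -323413*118006 = -38164674478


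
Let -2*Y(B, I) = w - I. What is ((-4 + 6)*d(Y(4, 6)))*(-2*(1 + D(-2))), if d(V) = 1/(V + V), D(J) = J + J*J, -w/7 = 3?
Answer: -4/9 ≈ -0.44444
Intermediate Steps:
w = -21 (w = -7*3 = -21)
D(J) = J + J²
Y(B, I) = 21/2 + I/2 (Y(B, I) = -(-21 - I)/2 = 21/2 + I/2)
d(V) = 1/(2*V)
((-4 + 6)*d(Y(4, 6)))*(-2*(1 + D(-2))) = ((-4 + 6)*(1/(2*(21/2 + (½)*6))))*(-2*(1 - 2*(1 - 2))) = (2*(1/(2*(21/2 + 3))))*(-2*(1 - 2*(-1))) = (2*(1/(2*(27/2))))*(-2*(1 + 2)) = (2*((½)*(2/27)))*(-2*3) = (2*(1/27))*(-6) = (2/27)*(-6) = -4/9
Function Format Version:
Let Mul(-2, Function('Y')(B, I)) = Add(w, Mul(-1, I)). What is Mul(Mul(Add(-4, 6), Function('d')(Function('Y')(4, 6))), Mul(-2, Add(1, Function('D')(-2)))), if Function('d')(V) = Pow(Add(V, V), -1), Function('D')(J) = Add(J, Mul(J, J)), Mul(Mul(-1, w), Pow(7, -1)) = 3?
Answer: Rational(-4, 9) ≈ -0.44444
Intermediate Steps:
w = -21 (w = Mul(-7, 3) = -21)
Function('D')(J) = Add(J, Pow(J, 2))
Function('Y')(B, I) = Add(Rational(21, 2), Mul(Rational(1, 2), I)) (Function('Y')(B, I) = Mul(Rational(-1, 2), Add(-21, Mul(-1, I))) = Add(Rational(21, 2), Mul(Rational(1, 2), I)))
Function('d')(V) = Mul(Rational(1, 2), Pow(V, -1)) (Function('d')(V) = Pow(Mul(2, V), -1) = Mul(Rational(1, 2), Pow(V, -1)))
Mul(Mul(Add(-4, 6), Function('d')(Function('Y')(4, 6))), Mul(-2, Add(1, Function('D')(-2)))) = Mul(Mul(Add(-4, 6), Mul(Rational(1, 2), Pow(Add(Rational(21, 2), Mul(Rational(1, 2), 6)), -1))), Mul(-2, Add(1, Mul(-2, Add(1, -2))))) = Mul(Mul(2, Mul(Rational(1, 2), Pow(Add(Rational(21, 2), 3), -1))), Mul(-2, Add(1, Mul(-2, -1)))) = Mul(Mul(2, Mul(Rational(1, 2), Pow(Rational(27, 2), -1))), Mul(-2, Add(1, 2))) = Mul(Mul(2, Mul(Rational(1, 2), Rational(2, 27))), Mul(-2, 3)) = Mul(Mul(2, Rational(1, 27)), -6) = Mul(Rational(2, 27), -6) = Rational(-4, 9)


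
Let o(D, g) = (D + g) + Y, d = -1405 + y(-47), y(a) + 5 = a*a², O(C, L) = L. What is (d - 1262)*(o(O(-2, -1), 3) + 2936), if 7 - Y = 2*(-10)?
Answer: -315757675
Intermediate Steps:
Y = 27 (Y = 7 - 2*(-10) = 7 - 1*(-20) = 7 + 20 = 27)
y(a) = -5 + a³ (y(a) = -5 + a*a² = -5 + a³)
d = -105233 (d = -1405 + (-5 + (-47)³) = -1405 + (-5 - 103823) = -1405 - 103828 = -105233)
o(D, g) = 27 + D + g (o(D, g) = (D + g) + 27 = 27 + D + g)
(d - 1262)*(o(O(-2, -1), 3) + 2936) = (-105233 - 1262)*((27 - 1 + 3) + 2936) = -106495*(29 + 2936) = -106495*2965 = -315757675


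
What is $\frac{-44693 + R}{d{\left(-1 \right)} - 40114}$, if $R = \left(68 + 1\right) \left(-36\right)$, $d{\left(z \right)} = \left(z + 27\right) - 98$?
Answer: $\frac{47177}{40186} \approx 1.174$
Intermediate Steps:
$d{\left(z \right)} = -71 + z$ ($d{\left(z \right)} = \left(27 + z\right) - 98 = -71 + z$)
$R = -2484$ ($R = 69 \left(-36\right) = -2484$)
$\frac{-44693 + R}{d{\left(-1 \right)} - 40114} = \frac{-44693 - 2484}{\left(-71 - 1\right) - 40114} = - \frac{47177}{-72 - 40114} = - \frac{47177}{-40186} = \left(-47177\right) \left(- \frac{1}{40186}\right) = \frac{47177}{40186}$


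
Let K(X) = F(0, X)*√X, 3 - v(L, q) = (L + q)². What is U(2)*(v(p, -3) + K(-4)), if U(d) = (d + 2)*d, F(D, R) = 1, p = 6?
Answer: -48 + 16*I ≈ -48.0 + 16.0*I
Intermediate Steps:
v(L, q) = 3 - (L + q)²
K(X) = √X (K(X) = 1*√X = √X)
U(d) = d*(2 + d) (U(d) = (2 + d)*d = d*(2 + d))
U(2)*(v(p, -3) + K(-4)) = (2*(2 + 2))*((3 - (6 - 3)²) + √(-4)) = (2*4)*((3 - 1*3²) + 2*I) = 8*((3 - 1*9) + 2*I) = 8*((3 - 9) + 2*I) = 8*(-6 + 2*I) = -48 + 16*I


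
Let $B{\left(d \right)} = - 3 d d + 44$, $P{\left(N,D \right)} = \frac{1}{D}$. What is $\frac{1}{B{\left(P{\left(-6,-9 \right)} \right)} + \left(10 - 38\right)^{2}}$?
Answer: $\frac{27}{22355} \approx 0.0012078$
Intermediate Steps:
$B{\left(d \right)} = 44 - 3 d^{2}$ ($B{\left(d \right)} = - 3 d^{2} + 44 = 44 - 3 d^{2}$)
$\frac{1}{B{\left(P{\left(-6,-9 \right)} \right)} + \left(10 - 38\right)^{2}} = \frac{1}{\left(44 - 3 \left(\frac{1}{-9}\right)^{2}\right) + \left(10 - 38\right)^{2}} = \frac{1}{\left(44 - 3 \left(- \frac{1}{9}\right)^{2}\right) + \left(-28\right)^{2}} = \frac{1}{\left(44 - \frac{1}{27}\right) + 784} = \frac{1}{\frac{1187}{27} + 784} = \frac{1}{\frac{22355}{27}} = \frac{27}{22355}$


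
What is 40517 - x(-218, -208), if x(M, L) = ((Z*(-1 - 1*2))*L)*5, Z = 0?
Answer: 40517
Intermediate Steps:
x(M, L) = 0 (x(M, L) = ((0*(-1 - 1*2))*L)*5 = ((0*(-1 - 2))*L)*5 = ((0*(-3))*L)*5 = (0*L)*5 = 0*5 = 0)
40517 - x(-218, -208) = 40517 - 1*0 = 40517 + 0 = 40517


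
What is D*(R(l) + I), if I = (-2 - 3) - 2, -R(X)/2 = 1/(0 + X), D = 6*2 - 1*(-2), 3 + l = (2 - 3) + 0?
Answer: -91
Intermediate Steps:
l = -4 (l = -3 + ((2 - 3) + 0) = -3 + (-1 + 0) = -3 - 1 = -4)
D = 14 (D = 12 + 2 = 14)
R(X) = -2/X (R(X) = -2/(0 + X) = -2/X)
I = -7 (I = -5 - 2 = -7)
D*(R(l) + I) = 14*(-2/(-4) - 7) = 14*(-2*(-¼) - 7) = 14*(½ - 7) = 14*(-13/2) = -91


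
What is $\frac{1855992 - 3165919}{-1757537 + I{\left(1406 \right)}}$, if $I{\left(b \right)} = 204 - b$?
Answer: $\frac{1309927}{1758739} \approx 0.74481$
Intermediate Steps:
$\frac{1855992 - 3165919}{-1757537 + I{\left(1406 \right)}} = \frac{1855992 - 3165919}{-1757537 + \left(204 - 1406\right)} = - \frac{1309927}{-1757537 + \left(204 - 1406\right)} = - \frac{1309927}{-1757537 - 1202} = - \frac{1309927}{-1758739} = \left(-1309927\right) \left(- \frac{1}{1758739}\right) = \frac{1309927}{1758739}$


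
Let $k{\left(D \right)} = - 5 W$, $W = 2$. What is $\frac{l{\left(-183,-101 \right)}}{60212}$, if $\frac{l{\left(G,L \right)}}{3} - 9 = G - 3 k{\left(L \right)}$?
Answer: $- \frac{108}{15053} \approx -0.0071746$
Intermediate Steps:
$k{\left(D \right)} = -10$ ($k{\left(D \right)} = \left(-5\right) 2 = -10$)
$l{\left(G,L \right)} = 117 + 3 G$ ($l{\left(G,L \right)} = 27 + 3 \left(G - -30\right) = 27 + 3 \left(G + 30\right) = 27 + 3 \left(30 + G\right) = 27 + \left(90 + 3 G\right) = 117 + 3 G$)
$\frac{l{\left(-183,-101 \right)}}{60212} = \frac{117 + 3 \left(-183\right)}{60212} = \left(117 - 549\right) \frac{1}{60212} = \left(-432\right) \frac{1}{60212} = - \frac{108}{15053}$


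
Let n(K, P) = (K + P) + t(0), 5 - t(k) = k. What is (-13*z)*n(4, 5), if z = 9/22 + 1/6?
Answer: -3458/33 ≈ -104.79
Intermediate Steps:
t(k) = 5 - k
z = 19/33 (z = 9*(1/22) + 1*(⅙) = 9/22 + ⅙ = 19/33 ≈ 0.57576)
n(K, P) = 5 + K + P (n(K, P) = (K + P) + (5 - 1*0) = (K + P) + (5 + 0) = (K + P) + 5 = 5 + K + P)
(-13*z)*n(4, 5) = (-13*19/33)*(5 + 4 + 5) = -247/33*14 = -3458/33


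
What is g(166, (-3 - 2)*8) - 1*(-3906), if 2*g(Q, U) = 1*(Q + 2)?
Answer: 3990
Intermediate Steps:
g(Q, U) = 1 + Q/2 (g(Q, U) = (1*(Q + 2))/2 = (1*(2 + Q))/2 = (2 + Q)/2 = 1 + Q/2)
g(166, (-3 - 2)*8) - 1*(-3906) = (1 + (½)*166) - 1*(-3906) = (1 + 83) + 3906 = 84 + 3906 = 3990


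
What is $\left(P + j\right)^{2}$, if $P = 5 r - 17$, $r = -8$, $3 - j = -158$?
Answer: $10816$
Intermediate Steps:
$j = 161$ ($j = 3 - -158 = 3 + 158 = 161$)
$P = -57$ ($P = 5 \left(-8\right) - 17 = -40 - 17 = -57$)
$\left(P + j\right)^{2} = \left(-57 + 161\right)^{2} = 104^{2} = 10816$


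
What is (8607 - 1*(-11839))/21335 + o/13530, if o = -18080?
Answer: -10910242/28866255 ≈ -0.37796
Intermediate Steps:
(8607 - 1*(-11839))/21335 + o/13530 = (8607 - 1*(-11839))/21335 - 18080/13530 = (8607 + 11839)*(1/21335) - 18080*1/13530 = 20446*(1/21335) - 1808/1353 = 20446/21335 - 1808/1353 = -10910242/28866255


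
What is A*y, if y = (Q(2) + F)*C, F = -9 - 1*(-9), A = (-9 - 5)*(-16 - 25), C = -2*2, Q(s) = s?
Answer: -4592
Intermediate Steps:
C = -4
A = 574 (A = -14*(-41) = 574)
F = 0 (F = -9 + 9 = 0)
y = -8 (y = (2 + 0)*(-4) = 2*(-4) = -8)
A*y = 574*(-8) = -4592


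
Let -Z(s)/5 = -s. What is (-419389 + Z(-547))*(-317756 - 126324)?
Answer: 187456825920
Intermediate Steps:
Z(s) = 5*s (Z(s) = -(-5)*s = 5*s)
(-419389 + Z(-547))*(-317756 - 126324) = (-419389 + 5*(-547))*(-317756 - 126324) = (-419389 - 2735)*(-444080) = -422124*(-444080) = 187456825920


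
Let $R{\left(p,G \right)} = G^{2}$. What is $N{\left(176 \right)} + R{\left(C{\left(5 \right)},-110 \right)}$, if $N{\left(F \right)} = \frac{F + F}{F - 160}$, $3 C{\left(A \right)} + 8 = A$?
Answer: $12122$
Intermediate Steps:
$C{\left(A \right)} = - \frac{8}{3} + \frac{A}{3}$
$N{\left(F \right)} = \frac{2 F}{-160 + F}$
$N{\left(176 \right)} + R{\left(C{\left(5 \right)},-110 \right)} = 2 \cdot 176 \frac{1}{-160 + 176} + \left(-110\right)^{2} = 2 \cdot 176 \cdot \frac{1}{16} + 12100 = 22 + 12100 = 12122$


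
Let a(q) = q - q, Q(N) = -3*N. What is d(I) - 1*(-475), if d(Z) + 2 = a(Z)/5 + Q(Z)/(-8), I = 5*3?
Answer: 3829/8 ≈ 478.63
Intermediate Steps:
I = 15
a(q) = 0
d(Z) = -2 + 3*Z/8 (d(Z) = -2 + (0/5 - 3*Z/(-8)) = -2 + (0*(1/5) - 3*Z*(-1/8)) = -2 + (0 + 3*Z/8) = -2 + 3*Z/8)
d(I) - 1*(-475) = (-2 + (3/8)*15) - 1*(-475) = (-2 + 45/8) + 475 = 29/8 + 475 = 3829/8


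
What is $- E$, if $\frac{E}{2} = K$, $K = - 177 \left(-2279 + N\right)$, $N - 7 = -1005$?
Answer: $-1160058$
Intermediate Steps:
$N = -998$ ($N = 7 - 1005 = -998$)
$K = 580029$ ($K = - 177 \left(-2279 - 998\right) = \left(-177\right) \left(-3277\right) = 580029$)
$E = 1160058$ ($E = 2 \cdot 580029 = 1160058$)
$- E = \left(-1\right) 1160058 = -1160058$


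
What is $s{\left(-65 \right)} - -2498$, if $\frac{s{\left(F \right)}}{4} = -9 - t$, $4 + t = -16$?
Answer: $2542$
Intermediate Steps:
$t = -20$ ($t = -4 - 16 = -20$)
$s{\left(F \right)} = 44$ ($s{\left(F \right)} = 4 \left(-9 - -20\right) = 4 \left(-9 + 20\right) = 4 \cdot 11 = 44$)
$s{\left(-65 \right)} - -2498 = 44 - -2498 = 44 + 2498 = 2542$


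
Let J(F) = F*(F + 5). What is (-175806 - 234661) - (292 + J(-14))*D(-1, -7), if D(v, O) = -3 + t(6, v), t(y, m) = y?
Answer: -411721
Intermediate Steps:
D(v, O) = 3 (D(v, O) = -3 + 6 = 3)
J(F) = F*(5 + F)
(-175806 - 234661) - (292 + J(-14))*D(-1, -7) = (-175806 - 234661) - (292 - 14*(5 - 14))*3 = -410467 - (292 - 14*(-9))*3 = -410467 - (292 + 126)*3 = -410467 - 418*3 = -410467 - 1*1254 = -410467 - 1254 = -411721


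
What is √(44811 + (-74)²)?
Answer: √50287 ≈ 224.25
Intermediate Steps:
√(44811 + (-74)²) = √(44811 + 5476) = √50287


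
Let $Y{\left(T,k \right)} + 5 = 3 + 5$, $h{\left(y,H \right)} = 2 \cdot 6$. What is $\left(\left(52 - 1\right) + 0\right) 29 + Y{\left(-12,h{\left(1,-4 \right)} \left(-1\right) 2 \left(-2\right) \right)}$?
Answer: $1482$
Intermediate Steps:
$h{\left(y,H \right)} = 12$
$Y{\left(T,k \right)} = 3$ ($Y{\left(T,k \right)} = -5 + \left(3 + 5\right) = -5 + 8 = 3$)
$\left(\left(52 - 1\right) + 0\right) 29 + Y{\left(-12,h{\left(1,-4 \right)} \left(-1\right) 2 \left(-2\right) \right)} = \left(\left(52 - 1\right) + 0\right) 29 + 3 = \left(51 + 0\right) 29 + 3 = 51 \cdot 29 + 3 = 1479 + 3 = 1482$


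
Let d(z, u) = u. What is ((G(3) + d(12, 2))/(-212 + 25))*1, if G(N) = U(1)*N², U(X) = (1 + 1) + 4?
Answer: -56/187 ≈ -0.29947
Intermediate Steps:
U(X) = 6 (U(X) = 2 + 4 = 6)
G(N) = 6*N²
((G(3) + d(12, 2))/(-212 + 25))*1 = ((6*3² + 2)/(-212 + 25))*1 = ((6*9 + 2)/(-187))*1 = ((54 + 2)*(-1/187))*1 = (56*(-1/187))*1 = -56/187*1 = -56/187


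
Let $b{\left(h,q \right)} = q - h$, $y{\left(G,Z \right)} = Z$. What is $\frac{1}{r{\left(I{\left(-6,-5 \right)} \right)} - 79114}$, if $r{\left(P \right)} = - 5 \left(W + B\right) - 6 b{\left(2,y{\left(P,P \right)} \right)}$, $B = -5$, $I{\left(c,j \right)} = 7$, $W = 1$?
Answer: $- \frac{1}{79124} \approx -1.2638 \cdot 10^{-5}$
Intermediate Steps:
$r{\left(P \right)} = 32 - 6 P$ ($r{\left(P \right)} = - 5 \left(1 - 5\right) - 6 \left(P - 2\right) = \left(-5\right) \left(-4\right) - 6 \left(P - 2\right) = 20 - 6 \left(-2 + P\right) = 20 - \left(-12 + 6 P\right) = 32 - 6 P$)
$\frac{1}{r{\left(I{\left(-6,-5 \right)} \right)} - 79114} = \frac{1}{\left(32 - 42\right) - 79114} = \frac{1}{-10 - 79114} = \frac{1}{-79124} = - \frac{1}{79124}$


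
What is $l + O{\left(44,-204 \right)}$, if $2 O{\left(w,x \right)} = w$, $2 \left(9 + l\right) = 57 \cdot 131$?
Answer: $\frac{7493}{2} \approx 3746.5$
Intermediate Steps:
$l = \frac{7449}{2}$ ($l = -9 + \frac{57 \cdot 131}{2} = -9 + \frac{1}{2} \cdot 7467 = -9 + \frac{7467}{2} = \frac{7449}{2} \approx 3724.5$)
$O{\left(w,x \right)} = \frac{w}{2}$
$l + O{\left(44,-204 \right)} = \frac{7449}{2} + \frac{1}{2} \cdot 44 = \frac{7449}{2} + 22 = \frac{7493}{2}$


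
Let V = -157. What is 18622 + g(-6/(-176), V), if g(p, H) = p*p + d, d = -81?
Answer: 143581513/7744 ≈ 18541.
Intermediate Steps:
g(p, H) = -81 + p² (g(p, H) = p*p - 81 = p² - 81 = -81 + p²)
18622 + g(-6/(-176), V) = 18622 + (-81 + (-6/(-176))²) = 18622 + (-81 + (-6*(-1/176))²) = 18622 + (-81 + (3/88)²) = 18622 + (-81 + 9/7744) = 18622 - 627255/7744 = 143581513/7744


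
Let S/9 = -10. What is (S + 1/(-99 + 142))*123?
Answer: -475887/43 ≈ -11067.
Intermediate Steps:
S = -90 (S = 9*(-10) = -90)
(S + 1/(-99 + 142))*123 = (-90 + 1/(-99 + 142))*123 = (-90 + 1/43)*123 = -3869/43*123 = -475887/43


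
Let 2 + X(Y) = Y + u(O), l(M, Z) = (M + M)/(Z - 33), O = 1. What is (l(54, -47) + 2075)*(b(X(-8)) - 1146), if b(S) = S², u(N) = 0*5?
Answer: -21690379/10 ≈ -2.1690e+6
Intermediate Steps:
l(M, Z) = 2*M/(-33 + Z) (l(M, Z) = (2*M)/(-33 + Z) = 2*M/(-33 + Z))
u(N) = 0
X(Y) = -2 + Y (X(Y) = -2 + (Y + 0) = -2 + Y)
(l(54, -47) + 2075)*(b(X(-8)) - 1146) = (2*54/(-33 - 47) + 2075)*((-2 - 8)² - 1146) = (2*54/(-80) + 2075)*((-10)² - 1146) = (2*54*(-1/80) + 2075)*(100 - 1146) = (-27/20 + 2075)*(-1046) = (41473/20)*(-1046) = -21690379/10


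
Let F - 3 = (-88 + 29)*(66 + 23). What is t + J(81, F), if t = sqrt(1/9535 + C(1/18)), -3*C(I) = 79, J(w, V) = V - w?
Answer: -5329 + I*sqrt(21547059510)/28605 ≈ -5329.0 + 5.1316*I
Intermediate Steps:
F = -5248 (F = 3 + (-88 + 29)*(66 + 23) = 3 - 59*89 = 3 - 5251 = -5248)
C(I) = -79/3 (C(I) = -1/3*79 = -79/3)
t = I*sqrt(21547059510)/28605 (t = sqrt(1/9535 - 79/3) = sqrt(-753262/28605) = I*sqrt(21547059510)/28605 ≈ 5.1316*I)
t + J(81, F) = I*sqrt(21547059510)/28605 + (-5248 - 1*81) = I*sqrt(21547059510)/28605 + (-5248 - 81) = I*sqrt(21547059510)/28605 - 5329 = -5329 + I*sqrt(21547059510)/28605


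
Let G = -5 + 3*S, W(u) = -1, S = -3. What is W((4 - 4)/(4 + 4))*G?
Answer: 14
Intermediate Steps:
G = -14 (G = -5 + 3*(-3) = -5 - 9 = -14)
W((4 - 4)/(4 + 4))*G = -1*(-14) = 14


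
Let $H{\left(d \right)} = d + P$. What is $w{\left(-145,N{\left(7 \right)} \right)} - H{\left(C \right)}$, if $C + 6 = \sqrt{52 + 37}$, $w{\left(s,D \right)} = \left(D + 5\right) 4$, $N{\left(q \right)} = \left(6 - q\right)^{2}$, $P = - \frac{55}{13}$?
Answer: $\frac{445}{13} - \sqrt{89} \approx 24.797$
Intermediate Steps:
$P = - \frac{55}{13}$ ($P = \left(-55\right) \frac{1}{13} = - \frac{55}{13} \approx -4.2308$)
$w{\left(s,D \right)} = 20 + 4 D$ ($w{\left(s,D \right)} = \left(5 + D\right) 4 = 20 + 4 D$)
$C = -6 + \sqrt{89}$ ($C = -6 + \sqrt{52 + 37} = -6 + \sqrt{89} \approx 3.434$)
$H{\left(d \right)} = - \frac{55}{13} + d$ ($H{\left(d \right)} = d - \frac{55}{13} = - \frac{55}{13} + d$)
$w{\left(-145,N{\left(7 \right)} \right)} - H{\left(C \right)} = \left(20 + 4 \left(-6 + 7\right)^{2}\right) - \left(- \frac{55}{13} - \left(6 - \sqrt{89}\right)\right) = \left(20 + 4 \cdot 1^{2}\right) - \left(- \frac{133}{13} + \sqrt{89}\right) = \left(20 + 4 \cdot 1\right) + \left(\frac{133}{13} - \sqrt{89}\right) = \left(20 + 4\right) + \left(\frac{133}{13} - \sqrt{89}\right) = 24 + \left(\frac{133}{13} - \sqrt{89}\right) = \frac{445}{13} - \sqrt{89}$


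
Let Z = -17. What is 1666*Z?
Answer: -28322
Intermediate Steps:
1666*Z = 1666*(-17) = -28322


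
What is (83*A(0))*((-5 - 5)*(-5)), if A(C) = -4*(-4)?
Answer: 66400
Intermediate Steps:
A(C) = 16
(83*A(0))*((-5 - 5)*(-5)) = (83*16)*((-5 - 5)*(-5)) = 1328*(-10*(-5)) = 1328*50 = 66400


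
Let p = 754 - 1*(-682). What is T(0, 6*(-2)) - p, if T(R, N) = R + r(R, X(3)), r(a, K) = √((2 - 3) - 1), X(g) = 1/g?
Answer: -1436 + I*√2 ≈ -1436.0 + 1.4142*I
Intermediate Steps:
r(a, K) = I*√2 (r(a, K) = √(-1 - 1) = √(-2) = I*√2)
p = 1436 (p = 754 + 682 = 1436)
T(R, N) = R + I*√2
T(0, 6*(-2)) - p = (0 + I*√2) - 1*1436 = I*√2 - 1436 = -1436 + I*√2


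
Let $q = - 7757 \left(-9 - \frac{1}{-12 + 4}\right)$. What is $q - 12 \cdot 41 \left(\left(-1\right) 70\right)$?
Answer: $\frac{826267}{8} \approx 1.0328 \cdot 10^{5}$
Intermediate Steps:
$q = \frac{550747}{8}$ ($q = - 7757 \left(-9 - \frac{1}{-8}\right) = - 7757 \left(-9 - - \frac{1}{8}\right) = - 7757 \left(-9 + \frac{1}{8}\right) = \left(-7757\right) \left(- \frac{71}{8}\right) = \frac{550747}{8} \approx 68843.0$)
$q - 12 \cdot 41 \left(\left(-1\right) 70\right) = \frac{550747}{8} - 12 \cdot 41 \left(\left(-1\right) 70\right) = \frac{550747}{8} - 492 \left(-70\right) = \frac{550747}{8} - -34440 = \frac{550747}{8} + 34440 = \frac{826267}{8}$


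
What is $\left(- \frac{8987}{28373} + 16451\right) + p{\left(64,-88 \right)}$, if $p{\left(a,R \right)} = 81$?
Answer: $\frac{469053449}{28373} \approx 16532.0$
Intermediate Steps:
$\left(- \frac{8987}{28373} + 16451\right) + p{\left(64,-88 \right)} = \left(- \frac{8987}{28373} + 16451\right) + 81 = \frac{466755236}{28373} + 81 = \frac{469053449}{28373}$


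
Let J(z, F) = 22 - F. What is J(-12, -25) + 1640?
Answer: 1687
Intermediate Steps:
J(-12, -25) + 1640 = (22 - 1*(-25)) + 1640 = (22 + 25) + 1640 = 47 + 1640 = 1687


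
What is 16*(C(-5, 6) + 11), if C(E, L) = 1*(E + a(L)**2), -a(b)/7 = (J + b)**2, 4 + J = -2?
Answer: 96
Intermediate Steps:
J = -6 (J = -4 - 2 = -6)
a(b) = -7*(-6 + b)**2
C(E, L) = E + 49*(-6 + L)**4 (C(E, L) = 1*(E + (-7*(-6 + L)**2)**2) = 1*(E + 49*(-6 + L)**4) = E + 49*(-6 + L)**4)
16*(C(-5, 6) + 11) = 16*((-5 + 49*(-6 + 6)**4) + 11) = 16*((-5 + 49*0**4) + 11) = 16*((-5 + 49*0) + 11) = 16*((-5 + 0) + 11) = 16*(-5 + 11) = 16*6 = 96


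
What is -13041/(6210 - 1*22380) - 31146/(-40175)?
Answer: 9786219/6186950 ≈ 1.5818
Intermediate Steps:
-13041/(6210 - 1*22380) - 31146/(-40175) = -13041/(6210 - 22380) - 31146*(-1/40175) = -13041/(-16170) + 31146/40175 = -13041*(-1/16170) + 31146/40175 = 621/770 + 31146/40175 = 9786219/6186950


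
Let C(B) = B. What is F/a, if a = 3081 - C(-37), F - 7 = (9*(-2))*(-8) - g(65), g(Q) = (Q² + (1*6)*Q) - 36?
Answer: -2214/1559 ≈ -1.4201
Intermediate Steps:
g(Q) = -36 + Q² + 6*Q (g(Q) = (Q² + 6*Q) - 36 = -36 + Q² + 6*Q)
F = -4428 (F = 7 + ((9*(-2))*(-8) - (-36 + 65² + 6*65)) = 7 + (-18*(-8) - (-36 + 4225 + 390)) = 7 + (144 - 1*4579) = 7 + (144 - 4579) = 7 - 4435 = -4428)
a = 3118 (a = 3081 - 1*(-37) = 3081 + 37 = 3118)
F/a = -4428/3118 = -4428*1/3118 = -2214/1559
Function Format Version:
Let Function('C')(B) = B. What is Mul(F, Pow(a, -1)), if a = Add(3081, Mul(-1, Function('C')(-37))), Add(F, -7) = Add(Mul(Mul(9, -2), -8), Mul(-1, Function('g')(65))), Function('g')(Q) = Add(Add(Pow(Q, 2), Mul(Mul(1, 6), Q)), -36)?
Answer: Rational(-2214, 1559) ≈ -1.4201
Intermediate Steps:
Function('g')(Q) = Add(-36, Pow(Q, 2), Mul(6, Q)) (Function('g')(Q) = Add(Add(Pow(Q, 2), Mul(6, Q)), -36) = Add(-36, Pow(Q, 2), Mul(6, Q)))
F = -4428 (F = Add(7, Add(Mul(Mul(9, -2), -8), Mul(-1, Add(-36, Pow(65, 2), Mul(6, 65))))) = Add(7, Add(Mul(-18, -8), Mul(-1, Add(-36, 4225, 390)))) = Add(7, Add(144, Mul(-1, 4579))) = Add(7, Add(144, -4579)) = Add(7, -4435) = -4428)
a = 3118 (a = Add(3081, Mul(-1, -37)) = Add(3081, 37) = 3118)
Mul(F, Pow(a, -1)) = Mul(-4428, Pow(3118, -1)) = Mul(-4428, Rational(1, 3118)) = Rational(-2214, 1559)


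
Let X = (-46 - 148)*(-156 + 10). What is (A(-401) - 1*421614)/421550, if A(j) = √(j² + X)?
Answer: -210807/210775 + √7565/84310 ≈ -0.99912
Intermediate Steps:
X = 28324 (X = -194*(-146) = 28324)
A(j) = √(28324 + j²) (A(j) = √(j² + 28324) = √(28324 + j²))
(A(-401) - 1*421614)/421550 = (√(28324 + (-401)²) - 1*421614)/421550 = (√(28324 + 160801) - 421614)*(1/421550) = (√189125 - 421614)*(1/421550) = (5*√7565 - 421614)*(1/421550) = (-421614 + 5*√7565)*(1/421550) = -210807/210775 + √7565/84310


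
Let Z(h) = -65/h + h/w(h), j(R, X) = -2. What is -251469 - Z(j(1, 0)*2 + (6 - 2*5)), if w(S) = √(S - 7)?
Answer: -2011817/8 - 8*I*√15/15 ≈ -2.5148e+5 - 2.0656*I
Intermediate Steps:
w(S) = √(-7 + S)
Z(h) = -65/h + h/√(-7 + h) (Z(h) = -65/h + h/(√(-7 + h)) = -65/h + h/√(-7 + h))
-251469 - Z(j(1, 0)*2 + (6 - 2*5)) = -251469 - (-65/(-2*2 + (6 - 2*5)) + (-2*2 + (6 - 2*5))/√(-7 + (-2*2 + (6 - 2*5)))) = -251469 - (-65/(-4 + (6 - 10)) + (-4 + (6 - 10))/√(-7 + (-4 + (6 - 10)))) = -251469 - (-65/(-4 - 4) + (-4 - 4)/√(-7 + (-4 - 4))) = -251469 - (-65/(-8) - 8/√(-7 - 8)) = -251469 - (-65*(-⅛) - (-8)*I*√15/15) = -251469 - (65/8 - (-8)*I*√15/15) = -251469 - (65/8 + 8*I*√15/15) = -251469 + (-65/8 - 8*I*√15/15) = -2011817/8 - 8*I*√15/15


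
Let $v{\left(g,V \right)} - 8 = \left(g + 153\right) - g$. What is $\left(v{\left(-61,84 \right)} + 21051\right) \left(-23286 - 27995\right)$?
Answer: $-1087772572$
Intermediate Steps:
$v{\left(g,V \right)} = 161$ ($v{\left(g,V \right)} = 8 + \left(\left(g + 153\right) - g\right) = 8 + \left(\left(153 + g\right) - g\right) = 8 + 153 = 161$)
$\left(v{\left(-61,84 \right)} + 21051\right) \left(-23286 - 27995\right) = \left(161 + 21051\right) \left(-23286 - 27995\right) = 21212 \left(-51281\right) = -1087772572$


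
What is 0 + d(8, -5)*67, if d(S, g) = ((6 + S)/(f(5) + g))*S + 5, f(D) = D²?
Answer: 3551/5 ≈ 710.20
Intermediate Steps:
d(S, g) = 5 + S*(6 + S)/(25 + g) (d(S, g) = ((6 + S)/(5² + g))*S + 5 = ((6 + S)/(25 + g))*S + 5 = S*(6 + S)/(25 + g) + 5 = 5 + S*(6 + S)/(25 + g))
0 + d(8, -5)*67 = 0 + ((125 + 8² + 5*(-5) + 6*8)/(25 - 5))*67 = 0 + ((125 + 64 - 25 + 48)/20)*67 = 0 + ((1/20)*212)*67 = 0 + (53/5)*67 = 0 + 3551/5 = 3551/5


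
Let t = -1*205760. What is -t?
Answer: 205760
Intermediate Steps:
t = -205760
-t = -1*(-205760) = 205760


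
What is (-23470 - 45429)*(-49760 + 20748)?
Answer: 1998897788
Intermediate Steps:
(-23470 - 45429)*(-49760 + 20748) = -68899*(-29012) = 1998897788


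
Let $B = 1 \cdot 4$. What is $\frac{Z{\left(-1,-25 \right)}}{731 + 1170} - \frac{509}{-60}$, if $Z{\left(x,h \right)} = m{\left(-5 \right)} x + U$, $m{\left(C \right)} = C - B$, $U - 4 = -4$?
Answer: $\frac{968149}{114060} \approx 8.4881$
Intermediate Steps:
$B = 4$
$U = 0$ ($U = 4 - 4 = 0$)
$m{\left(C \right)} = -4 + C$ ($m{\left(C \right)} = C - 4 = -4 + C$)
$Z{\left(x,h \right)} = - 9 x$ ($Z{\left(x,h \right)} = \left(-4 - 5\right) x + 0 = - 9 x + 0 = - 9 x$)
$\frac{Z{\left(-1,-25 \right)}}{731 + 1170} - \frac{509}{-60} = \frac{\left(-9\right) \left(-1\right)}{731 + 1170} - \frac{509}{-60} = \frac{1}{1901} \cdot 9 - - \frac{509}{60} = \frac{1}{1901} \cdot 9 + \frac{509}{60} = \frac{9}{1901} + \frac{509}{60} = \frac{968149}{114060}$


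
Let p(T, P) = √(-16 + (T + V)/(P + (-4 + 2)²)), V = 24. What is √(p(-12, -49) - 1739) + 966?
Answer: 966 + √(-391275 + 30*I*√915)/15 ≈ 966.05 + 41.701*I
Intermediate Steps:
p(T, P) = √(-16 + (24 + T)/(4 + P)) (p(T, P) = √(-16 + (T + 24)/(P + (-4 + 2)²)) = √(-16 + (24 + T)/(P + (-2)²)) = √(-16 + (24 + T)/(P + 4)) = √(-16 + (24 + T)/(4 + P)))
√(p(-12, -49) - 1739) + 966 = √(√((-40 - 12 - 16*(-49))/(4 - 49)) - 1739) + 966 = √(√((-40 - 12 + 784)/(-45)) - 1739) + 966 = √(√(-1/45*732) - 1739) + 966 = √(√(-244/15) - 1739) + 966 = √(2*I*√915/15 - 1739) + 966 = √(-1739 + 2*I*√915/15) + 966 = 966 + √(-1739 + 2*I*√915/15)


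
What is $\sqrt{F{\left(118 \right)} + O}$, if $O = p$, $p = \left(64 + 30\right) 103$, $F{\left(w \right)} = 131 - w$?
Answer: $\sqrt{9695} \approx 98.463$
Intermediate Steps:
$p = 9682$ ($p = 94 \cdot 103 = 9682$)
$O = 9682$
$\sqrt{F{\left(118 \right)} + O} = \sqrt{\left(131 - 118\right) + 9682} = \sqrt{13 + 9682} = \sqrt{9695}$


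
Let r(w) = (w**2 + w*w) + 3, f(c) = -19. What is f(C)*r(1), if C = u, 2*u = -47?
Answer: -95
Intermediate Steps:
u = -47/2 (u = (1/2)*(-47) = -47/2 ≈ -23.500)
C = -47/2 ≈ -23.500
r(w) = 3 + 2*w**2 (r(w) = (w**2 + w**2) + 3 = 2*w**2 + 3 = 3 + 2*w**2)
f(C)*r(1) = -19*(3 + 2*1**2) = -19*(3 + 2*1) = -19*(3 + 2) = -19*5 = -95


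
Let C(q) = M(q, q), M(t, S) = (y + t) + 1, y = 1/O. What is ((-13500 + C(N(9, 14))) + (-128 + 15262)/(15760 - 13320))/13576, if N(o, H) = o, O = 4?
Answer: -2056241/2070340 ≈ -0.99319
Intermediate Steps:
y = ¼ (y = 1/4 = ¼ ≈ 0.25000)
M(t, S) = 5/4 + t (M(t, S) = (¼ + t) + 1 = 5/4 + t)
C(q) = 5/4 + q
((-13500 + C(N(9, 14))) + (-128 + 15262)/(15760 - 13320))/13576 = ((-13500 + (5/4 + 9)) + (-128 + 15262)/(15760 - 13320))/13576 = ((-13500 + 41/4) + 15134/2440)*(1/13576) = (-53959/4 + 15134*(1/2440))*(1/13576) = (-53959/4 + 7567/1220)*(1/13576) = -4112482/305*1/13576 = -2056241/2070340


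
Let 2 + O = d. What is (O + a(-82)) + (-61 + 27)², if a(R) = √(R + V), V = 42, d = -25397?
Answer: -24243 + 2*I*√10 ≈ -24243.0 + 6.3246*I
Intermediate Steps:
O = -25399 (O = -2 - 25397 = -25399)
a(R) = √(42 + R) (a(R) = √(R + 42) = √(42 + R))
(O + a(-82)) + (-61 + 27)² = (-25399 + √(42 - 82)) + (-61 + 27)² = (-25399 + √(-40)) + (-34)² = (-25399 + 2*I*√10) + 1156 = -24243 + 2*I*√10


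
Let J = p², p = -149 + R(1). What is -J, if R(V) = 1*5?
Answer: -20736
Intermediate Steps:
R(V) = 5
p = -144 (p = -149 + 5 = -144)
J = 20736 (J = (-144)² = 20736)
-J = -1*20736 = -20736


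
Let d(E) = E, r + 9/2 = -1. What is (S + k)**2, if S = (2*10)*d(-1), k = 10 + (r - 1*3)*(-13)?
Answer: 40401/4 ≈ 10100.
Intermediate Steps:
r = -11/2 (r = -9/2 - 1 = -11/2 ≈ -5.5000)
k = 241/2 (k = 10 + (-11/2 - 1*3)*(-13) = 10 + (-11/2 - 3)*(-13) = 10 - 17/2*(-13) = 10 + 221/2 = 241/2 ≈ 120.50)
S = -20 (S = (2*10)*(-1) = 20*(-1) = -20)
(S + k)**2 = (-20 + 241/2)**2 = (201/2)**2 = 40401/4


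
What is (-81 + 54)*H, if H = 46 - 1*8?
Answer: -1026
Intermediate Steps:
H = 38 (H = 46 - 8 = 38)
(-81 + 54)*H = (-81 + 54)*38 = -27*38 = -1026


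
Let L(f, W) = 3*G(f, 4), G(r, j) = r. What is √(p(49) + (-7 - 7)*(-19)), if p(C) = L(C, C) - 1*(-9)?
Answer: √422 ≈ 20.543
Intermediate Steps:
L(f, W) = 3*f
p(C) = 9 + 3*C (p(C) = 3*C - 1*(-9) = 3*C + 9 = 9 + 3*C)
√(p(49) + (-7 - 7)*(-19)) = √((9 + 3*49) + (-7 - 7)*(-19)) = √((9 + 147) - 14*(-19)) = √(156 + 266) = √422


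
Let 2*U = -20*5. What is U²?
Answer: 2500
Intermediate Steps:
U = -50 (U = (-20*5)/2 = (½)*(-100) = -50)
U² = (-50)² = 2500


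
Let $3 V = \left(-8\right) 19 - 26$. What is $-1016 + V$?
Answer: $- \frac{3226}{3} \approx -1075.3$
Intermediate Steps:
$V = - \frac{178}{3}$ ($V = \frac{\left(-8\right) 19 - 26}{3} = \frac{-152 - 26}{3} = \frac{1}{3} \left(-178\right) = - \frac{178}{3} \approx -59.333$)
$-1016 + V = -1016 - \frac{178}{3} = - \frac{3226}{3}$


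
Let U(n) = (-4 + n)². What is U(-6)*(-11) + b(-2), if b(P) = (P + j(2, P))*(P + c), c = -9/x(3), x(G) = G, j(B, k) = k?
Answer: -1080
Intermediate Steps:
c = -3 (c = -9/3 = -9*⅓ = -3)
b(P) = 2*P*(-3 + P) (b(P) = (P + P)*(P - 3) = (2*P)*(-3 + P) = 2*P*(-3 + P))
U(-6)*(-11) + b(-2) = (-4 - 6)²*(-11) + 2*(-2)*(-3 - 2) = (-10)²*(-11) + 2*(-2)*(-5) = 100*(-11) + 20 = -1100 + 20 = -1080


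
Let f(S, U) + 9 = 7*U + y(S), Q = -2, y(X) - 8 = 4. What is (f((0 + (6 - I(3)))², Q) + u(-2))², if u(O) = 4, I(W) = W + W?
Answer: 49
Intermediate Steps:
y(X) = 12 (y(X) = 8 + 4 = 12)
I(W) = 2*W
f(S, U) = 3 + 7*U (f(S, U) = -9 + (7*U + 12) = -9 + (12 + 7*U) = 3 + 7*U)
(f((0 + (6 - I(3)))², Q) + u(-2))² = ((3 + 7*(-2)) + 4)² = ((3 - 14) + 4)² = (-11 + 4)² = (-7)² = 49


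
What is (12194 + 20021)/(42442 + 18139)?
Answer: 32215/60581 ≈ 0.53177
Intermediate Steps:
(12194 + 20021)/(42442 + 18139) = 32215/60581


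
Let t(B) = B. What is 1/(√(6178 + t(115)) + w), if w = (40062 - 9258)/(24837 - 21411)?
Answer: -2931514/2025418057 + 326041*√6293/2025418057 ≈ 0.011322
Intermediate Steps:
w = 5134/571 (w = 30804/3426 = 30804*(1/3426) = 5134/571 ≈ 8.9912)
1/(√(6178 + t(115)) + w) = 1/(√(6178 + 115) + 5134/571) = 1/(√6293 + 5134/571) = 1/(5134/571 + √6293)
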